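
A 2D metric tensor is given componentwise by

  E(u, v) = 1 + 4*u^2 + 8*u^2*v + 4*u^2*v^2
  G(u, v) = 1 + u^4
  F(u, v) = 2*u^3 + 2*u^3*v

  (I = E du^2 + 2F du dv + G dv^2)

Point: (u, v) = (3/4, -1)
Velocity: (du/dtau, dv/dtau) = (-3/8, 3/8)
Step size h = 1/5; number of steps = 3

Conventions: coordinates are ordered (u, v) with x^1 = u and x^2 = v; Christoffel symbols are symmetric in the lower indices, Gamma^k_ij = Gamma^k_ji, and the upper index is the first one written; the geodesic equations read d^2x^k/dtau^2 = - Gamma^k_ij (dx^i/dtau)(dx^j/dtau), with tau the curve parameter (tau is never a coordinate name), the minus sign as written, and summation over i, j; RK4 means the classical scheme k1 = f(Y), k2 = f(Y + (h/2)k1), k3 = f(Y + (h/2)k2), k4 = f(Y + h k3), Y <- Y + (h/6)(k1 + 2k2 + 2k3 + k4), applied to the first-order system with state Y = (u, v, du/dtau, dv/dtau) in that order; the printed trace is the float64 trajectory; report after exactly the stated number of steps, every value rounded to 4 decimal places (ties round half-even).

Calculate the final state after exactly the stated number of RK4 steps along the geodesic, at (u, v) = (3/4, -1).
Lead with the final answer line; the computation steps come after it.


Answer: u = 0.5305, v = -0.7491, du/dtau = -0.3502, dv/dtau = 0.4495

f(Y) = (du/dtau, dv/dtau, -Gamma^u_ij Y'^i Y'^j, -Gamma^v_ij Y'^i Y'^j) with the Gammas evaluated at the stage position; h = 0.200000; intermediate values shown to 6 dp
step 0: u = 0.7500, v = -1.0000, du/dtau = -0.3750, dv/dtau = 0.3750
step 1:
  k1: at (u, v) = (0.750000, -1.000000), (du/dtau, dv/dtau) = (-0.375000, 0.375000); Gamma_uuu = 0.000000, Gamma_uuv = 0.000000, Gamma_uvv = 0.000000, Gamma_vuu = 0.000000, Gamma_vuv = 0.640950, Gamma_vvv = 0.000000; k1 = (-0.375000, 0.375000, 0.000000, 0.180267)
  k2: at (u, v) = (0.712500, -0.962500), (du/dtau, dv/dtau) = (-0.375000, 0.393027); Gamma_uuu = 0.003179, Gamma_uuv = 0.060408, Gamma_uvv = 0.000000, Gamma_vuu = 0.030204, Gamma_vuv = 0.573875, Gamma_vvv = 0.000000; k2 = (-0.375000, 0.393027, 0.017359, 0.164914)
  k3: at (u, v) = (0.712500, -0.960697), (du/dtau, dv/dtau) = (-0.373264, 0.391491); Gamma_uuu = 0.003492, Gamma_uuv = 0.063298, Gamma_uvv = 0.000000, Gamma_vuu = 0.031649, Gamma_vuv = 0.573747, Gamma_vvv = 0.000000; k3 = (-0.373264, 0.391491, 0.018013, 0.163273)
  k4: at (u, v) = (0.675347, -0.921702), (du/dtau, dv/dtau) = (-0.371397, 0.407655); Gamma_uuu = 0.013584, Gamma_uuv = 0.117163, Gamma_uvv = 0.000000, Gamma_vuu = 0.058581, Gamma_vuv = 0.505282, Gamma_vvv = 0.000000; k4 = (-0.371397, 0.407655, 0.033604, 0.144921)
  Y <- Y + (h/6)(k1 + 2k2 + 2k3 + k4): u = 0.6752, v = -0.9216, du/dtau = -0.3715, dv/dtau = 0.4077
step 2:
  k1: at (u, v) = (0.675236, -0.921610), (du/dtau, dv/dtau) = (-0.371522, 0.407719); Gamma_uuu = 0.013614, Gamma_uuv = 0.117272, Gamma_uvv = 0.000000, Gamma_vuu = 0.058636, Gamma_vuv = 0.505080, Gamma_vvv = 0.000000; k1 = (-0.371522, 0.407719, 0.033649, 0.144922)
  k2: at (u, v) = (0.638084, -0.880838), (du/dtau, dv/dtau) = (-0.368157, 0.422211); Gamma_uuu = 0.030484, Gamma_uuv = 0.163233, Gamma_uvv = 0.000000, Gamma_vuu = 0.081616, Gamma_vuv = 0.437037, Gamma_vvv = 0.000000; k2 = (-0.368157, 0.422211, 0.046614, 0.124804)
  k3: at (u, v) = (0.638420, -0.879389), (du/dtau, dv/dtau) = (-0.366860, 0.420199); Gamma_uuu = 0.031221, Gamma_uuv = 0.165261, Gamma_uvv = 0.000000, Gamma_vuu = 0.082631, Gamma_vuv = 0.437383, Gamma_vvv = 0.000000; k3 = (-0.366860, 0.420199, 0.046750, 0.123728)
  k4: at (u, v) = (0.601864, -0.837570), (du/dtau, dv/dtau) = (-0.362172, 0.432464); Gamma_uuu = 0.054314, Gamma_uuv = 0.201252, Gamma_uvv = 0.000000, Gamma_vuu = 0.100626, Gamma_vuv = 0.372859, Gamma_vvv = 0.000000; k4 = (-0.362172, 0.432464, 0.055919, 0.103600)
  Y <- Y + (h/6)(k1 + 2k2 + 2k3 + k4): u = 0.6018, v = -0.8374, du/dtau = -0.3623, dv/dtau = 0.4326
step 3:
  k1: at (u, v) = (0.601778, -0.837444), (du/dtau, dv/dtau) = (-0.362312, 0.432572); Gamma_uuu = 0.054392, Gamma_uuv = 0.201357, Gamma_uvv = 0.000000, Gamma_vuu = 0.100678, Gamma_vuv = 0.372708, Gamma_vvv = 0.000000; k1 = (-0.362312, 0.432572, 0.055976, 0.103610)
  k2: at (u, v) = (0.565547, -0.794186), (du/dtau, dv/dtau) = (-0.356714, 0.442933); Gamma_uuu = 0.082858, Gamma_uuv = 0.227682, Gamma_uvv = 0.000000, Gamma_vuu = 0.113841, Gamma_vuv = 0.312819, Gamma_vvv = 0.000000; k2 = (-0.356714, 0.442933, 0.061404, 0.084365)
  k3: at (u, v) = (0.566107, -0.793150), (du/dtau, dv/dtau) = (-0.356171, 0.441008); Gamma_uuu = 0.083700, Gamma_uuv = 0.229071, Gamma_uvv = 0.000000, Gamma_vuu = 0.114536, Gamma_vuv = 0.313461, Gamma_vvv = 0.000000; k3 = (-0.356171, 0.441008, 0.061344, 0.083944)
  k4: at (u, v) = (0.530544, -0.749242), (du/dtau, dv/dtau) = (-0.350043, 0.449360); Gamma_uuu = 0.116034, Gamma_uuv = 0.245499, Gamma_uvv = 0.000000, Gamma_vuu = 0.122750, Gamma_vuv = 0.259709, Gamma_vvv = 0.000000; k4 = (-0.350043, 0.449360, 0.063014, 0.066661)
  Y <- Y + (h/6)(k1 + 2k2 + 2k3 + k4): u = 0.5305, v = -0.7491, du/dtau = -0.3502, dv/dtau = 0.4495


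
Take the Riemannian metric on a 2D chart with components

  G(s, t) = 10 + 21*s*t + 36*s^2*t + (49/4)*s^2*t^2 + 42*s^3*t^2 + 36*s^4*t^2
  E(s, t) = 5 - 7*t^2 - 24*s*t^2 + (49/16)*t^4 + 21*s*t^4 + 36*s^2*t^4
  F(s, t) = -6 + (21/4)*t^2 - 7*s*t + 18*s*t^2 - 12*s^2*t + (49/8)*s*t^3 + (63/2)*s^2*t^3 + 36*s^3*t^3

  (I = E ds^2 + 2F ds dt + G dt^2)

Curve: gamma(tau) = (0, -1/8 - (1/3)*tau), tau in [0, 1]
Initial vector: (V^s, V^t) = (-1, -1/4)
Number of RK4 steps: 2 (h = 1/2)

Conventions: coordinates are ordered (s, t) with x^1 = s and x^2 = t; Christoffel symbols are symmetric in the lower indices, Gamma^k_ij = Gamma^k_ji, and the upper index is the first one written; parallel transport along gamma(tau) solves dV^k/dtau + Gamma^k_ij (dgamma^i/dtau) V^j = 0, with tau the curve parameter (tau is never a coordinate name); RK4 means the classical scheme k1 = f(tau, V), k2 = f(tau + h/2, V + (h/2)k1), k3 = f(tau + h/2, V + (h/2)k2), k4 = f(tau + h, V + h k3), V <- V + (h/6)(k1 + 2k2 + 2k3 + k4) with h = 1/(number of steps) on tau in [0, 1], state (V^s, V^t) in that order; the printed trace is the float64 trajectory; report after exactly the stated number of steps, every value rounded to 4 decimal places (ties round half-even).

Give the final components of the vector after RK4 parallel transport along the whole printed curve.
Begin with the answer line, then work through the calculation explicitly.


Answer: V^s = -1.0473, V^t = -0.1711

gamma'(tau) = (0, -1/3); f(tau, V)^k = -Gamma^k_ij(gamma(tau)) gamma'^i(tau) V^j; h = 1/2; intermediate values shown to 6 dp
curve data and Christoffel symbols at the stage parameters:
  tau = 0.000000: gamma = (0.000000, -0.125000), gamma' = (0.000000, -0.333333); Gamma_sss = -0.013313, Gamma_sst = 0.062128, Gamma_stt = 0.000000, Gamma_tss = 0.020246, Gamma_tst = -0.094483, Gamma_ttt = 0.000000
  tau = 0.250000: gamma = (0.000000, -0.208333), gamma' = (0.000000, -0.333333); Gamma_sss = -0.036568, Gamma_sst = 0.102391, Gamma_stt = 0.000000, Gamma_tss = 0.057017, Gamma_tst = -0.159649, Gamma_ttt = 0.000000
  tau = 0.500000: gamma = (0.000000, -0.291667), gamma' = (0.000000, -0.333333); Gamma_sss = -0.070371, Gamma_sst = 0.140742, Gamma_stt = 0.000000, Gamma_tss = 0.114045, Gamma_tst = -0.228091, Gamma_ttt = 0.000000
  tau = 0.750000: gamma = (0.000000, -0.375000), gamma' = (0.000000, -0.333333); Gamma_sss = -0.113172, Gamma_sst = 0.176045, Gamma_stt = 0.000000, Gamma_tss = 0.193577, Gamma_tst = -0.301120, Gamma_ttt = 0.000000
  tau = 1.000000: gamma = (0.000000, -0.458333), gamma' = (0.000000, -0.333333); Gamma_sss = -0.162458, Gamma_sst = 0.206765, Gamma_stt = 0.000000, Gamma_tss = 0.298567, Gamma_tst = -0.379994, Gamma_ttt = 0.000000
step 0: V^s = -1.0000, V^t = -0.2500
step 1: k1 = (-0.020709, 0.031494), k2 = (-0.034307, 0.053492), k3 = (-0.034423, 0.053673), k4 = (-0.047721, 0.077339); V <- V + (h/6)(k1 + 2k2 + 2k3 + k4): V^s = -1.0172, V^t = -0.2231
step 2: k1 = (-0.047719, 0.077335), k2 = (-0.060389, 0.103293), k3 = (-0.060575, 0.103611), k4 = (-0.072192, 0.132674); V <- V + (h/6)(k1 + 2k2 + 2k3 + k4): V^s = -1.0473, V^t = -0.1711


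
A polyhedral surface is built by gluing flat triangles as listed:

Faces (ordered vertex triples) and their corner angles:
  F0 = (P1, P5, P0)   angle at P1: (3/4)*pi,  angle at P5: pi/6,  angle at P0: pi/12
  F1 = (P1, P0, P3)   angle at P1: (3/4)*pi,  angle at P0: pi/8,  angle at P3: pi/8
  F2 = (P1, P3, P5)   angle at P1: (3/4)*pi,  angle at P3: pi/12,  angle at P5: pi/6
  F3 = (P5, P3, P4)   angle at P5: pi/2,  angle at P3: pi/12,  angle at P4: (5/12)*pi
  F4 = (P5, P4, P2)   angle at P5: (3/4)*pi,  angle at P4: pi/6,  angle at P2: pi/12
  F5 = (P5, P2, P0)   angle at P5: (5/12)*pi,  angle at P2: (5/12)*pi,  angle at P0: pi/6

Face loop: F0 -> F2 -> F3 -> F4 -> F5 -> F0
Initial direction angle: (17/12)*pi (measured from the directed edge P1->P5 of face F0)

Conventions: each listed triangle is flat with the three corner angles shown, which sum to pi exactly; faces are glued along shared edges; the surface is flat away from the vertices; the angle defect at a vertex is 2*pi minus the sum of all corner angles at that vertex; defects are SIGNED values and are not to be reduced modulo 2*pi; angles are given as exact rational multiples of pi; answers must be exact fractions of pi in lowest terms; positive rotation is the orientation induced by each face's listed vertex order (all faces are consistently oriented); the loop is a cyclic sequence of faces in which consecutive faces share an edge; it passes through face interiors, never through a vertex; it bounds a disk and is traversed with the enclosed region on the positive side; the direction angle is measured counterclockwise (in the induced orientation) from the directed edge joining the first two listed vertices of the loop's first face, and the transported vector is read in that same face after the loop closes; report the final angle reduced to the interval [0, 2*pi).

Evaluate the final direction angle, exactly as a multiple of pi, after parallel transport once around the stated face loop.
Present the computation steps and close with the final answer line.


enclosed vertex P5: corner angles sum to 2*pi, defect = 2*pi - 2*pi = 0
by Gauss-Bonnet the loop rotates the vector by the enclosed defect sum (positive orientation, mod 2*pi)
final angle = (17/12)*pi + 0 = (17/12)*pi (mod 2*pi)

Answer: final direction angle = (17/12)*pi


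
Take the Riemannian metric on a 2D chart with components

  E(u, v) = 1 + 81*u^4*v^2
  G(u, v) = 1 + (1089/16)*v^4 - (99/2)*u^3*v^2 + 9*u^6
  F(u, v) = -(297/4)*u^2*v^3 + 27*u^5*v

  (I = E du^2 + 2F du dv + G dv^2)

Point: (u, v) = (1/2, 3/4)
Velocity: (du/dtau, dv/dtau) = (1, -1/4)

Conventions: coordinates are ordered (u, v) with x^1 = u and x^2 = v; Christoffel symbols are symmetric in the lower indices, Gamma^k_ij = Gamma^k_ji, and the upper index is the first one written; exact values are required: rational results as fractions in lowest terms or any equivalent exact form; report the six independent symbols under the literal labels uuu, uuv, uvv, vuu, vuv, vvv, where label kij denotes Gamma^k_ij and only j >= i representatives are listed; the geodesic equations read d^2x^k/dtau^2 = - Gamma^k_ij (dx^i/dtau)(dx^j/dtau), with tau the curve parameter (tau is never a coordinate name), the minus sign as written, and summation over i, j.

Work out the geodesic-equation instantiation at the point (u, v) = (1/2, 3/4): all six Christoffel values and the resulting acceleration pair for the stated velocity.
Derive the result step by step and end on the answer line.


E = 985/256, F = -7371/1024, G = 78625/4096 at the point
E_u = 729/32, E_v = 243/32, F_u = -6399/256, F_v = -7803/256, G_u = -2457/128, G_v = 27027/256
EG - F^2 = 90289/4096;  g^inv = (4096/90289) * [[78625/4096, 7371/1024], [7371/1024, 985/256]]
first-kind symbols [ij,l] = (1/2)(d_i g_jl + d_j g_il - d_l g_ij): [uu,u] = E_u/2 = 729/64, [uu,v] = F_u - E_v/2 = -7371/256, [uv,u] = E_v/2 = 243/64, [uv,v] = G_u/2 = -2457/256, [vv,u] = F_v - G_u/2 = -2673/128, [vv,v] = G_v/2 = 27027/512
Gamma^u_ij = (G*[ij,u] - F*[ij,v])/(EG - F^2), Gamma^v_ij = (E*[ij,v] - F*[ij,u])/(EG - F^2)
Gamma_uuu = 46656/90289, Gamma_uuv = 15552/90289, Gamma_uvv = -85536/90289, Gamma_vuu = -117936/90289, Gamma_vuv = -39312/90289, Gamma_vvv = 216216/90289
d^2u/dtau^2 = -(Gamma_uuu*(1)^2 + 2*Gamma_uuv*(1)*(-1/4) + Gamma_uvv*(-1/4)^2) = -33534/90289
d^2v/dtau^2 = -(Gamma_vuu*(1)^2 + 2*Gamma_vuv*(1)*(-1/4) + Gamma_vvv*(-1/4)^2) = 169533/180578

Answer: Gamma_uuu = 46656/90289, Gamma_uuv = 15552/90289, Gamma_uvv = -85536/90289, Gamma_vuu = -117936/90289, Gamma_vuv = -39312/90289, Gamma_vvv = 216216/90289; accelerations (d^2u/dtau^2, d^2v/dtau^2) = (-33534/90289, 169533/180578)


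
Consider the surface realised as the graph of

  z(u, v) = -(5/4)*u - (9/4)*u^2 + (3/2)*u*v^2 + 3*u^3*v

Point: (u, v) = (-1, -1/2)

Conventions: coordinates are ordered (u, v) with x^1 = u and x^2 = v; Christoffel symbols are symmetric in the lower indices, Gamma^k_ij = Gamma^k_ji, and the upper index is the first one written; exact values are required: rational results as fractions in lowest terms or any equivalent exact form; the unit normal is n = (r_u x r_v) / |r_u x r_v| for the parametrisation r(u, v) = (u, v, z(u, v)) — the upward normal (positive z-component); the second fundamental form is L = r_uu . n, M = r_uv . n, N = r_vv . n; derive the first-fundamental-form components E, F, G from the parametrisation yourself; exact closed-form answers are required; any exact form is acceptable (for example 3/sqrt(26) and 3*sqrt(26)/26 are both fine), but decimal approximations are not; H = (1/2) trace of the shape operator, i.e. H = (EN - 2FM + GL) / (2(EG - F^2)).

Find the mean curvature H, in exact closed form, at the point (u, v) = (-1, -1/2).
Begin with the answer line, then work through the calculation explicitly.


Answer: H = -2652*sqrt(257)/66049

z_u = -7/8, z_v = -3/2, z_uu = 9/2, z_uv = 15/2, z_vv = -3
E = 113/64, F = 21/16, G = 13/4; answer radicand W^2 = 257/64
unnormalised second-form numerators: l = 9/2, m = 15/2, n = -3; L = l/sqrt(257/64), and similarly M = m/sqrt(W^2), N = n/sqrt(W^2)
H = (E*n - 2*F*m + G*l) / (2*(EG - F^2)*sqrt(W^2)); E*n - 2*F*m + G*l = -663/64, EG - F^2 = 257/64, so H = (-663/514)/sqrt(257/64)


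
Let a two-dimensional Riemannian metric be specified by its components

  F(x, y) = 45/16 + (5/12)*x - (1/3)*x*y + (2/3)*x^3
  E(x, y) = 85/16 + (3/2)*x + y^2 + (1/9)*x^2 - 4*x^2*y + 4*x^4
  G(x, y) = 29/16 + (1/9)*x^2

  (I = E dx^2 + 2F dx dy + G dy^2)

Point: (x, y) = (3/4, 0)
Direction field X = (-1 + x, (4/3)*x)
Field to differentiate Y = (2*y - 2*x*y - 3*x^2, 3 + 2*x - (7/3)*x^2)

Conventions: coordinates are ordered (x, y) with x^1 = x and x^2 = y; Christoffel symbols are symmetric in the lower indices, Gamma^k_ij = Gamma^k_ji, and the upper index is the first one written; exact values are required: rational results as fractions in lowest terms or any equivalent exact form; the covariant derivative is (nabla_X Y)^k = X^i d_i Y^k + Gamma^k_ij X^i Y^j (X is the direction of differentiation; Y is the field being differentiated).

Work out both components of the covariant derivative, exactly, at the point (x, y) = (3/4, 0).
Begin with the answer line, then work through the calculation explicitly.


Answer: (nabla_X Y)^x = 33821/12116, (nabla_X Y)^y = -60795/48464

E = 497/64, F = 109/32, G = 15/8 at the point
E_x = 101/12, E_y = -9/4, F_x = 37/24, F_y = -1/4, G_x = 1/6, G_y = 0
EG - F^2 = 3029/1024;  g^inv = (1024/3029) * [[15/8, -109/32], [-109/32, 497/64]]
first-kind symbols [ij,l] = (1/2)(d_i g_jl + d_j g_il - d_l g_ij): [xx,x] = E_x/2 = 101/24, [xx,y] = F_x - E_y/2 = 8/3, [xy,x] = E_y/2 = -9/8, [xy,y] = G_x/2 = 1/12, [yy,x] = F_y - G_x/2 = -1/3, [yy,y] = G_y/2 = 0
Gamma^x_ij = (G*[ij,x] - F*[ij,y])/(EG - F^2), Gamma^y_ij = (E*[ij,y] - F*[ij,x])/(EG - F^2)
Gamma_xxx = -3664/9087, Gamma_xxy = -7352/9087, Gamma_xyy = -640/3029, Gamma_yxx = 19580/9087, Gamma_yxy = 13760/9087, Gamma_yyy = 3488/9087
X = (-1/4, 1), Y = (-27/16, 51/16) at the point


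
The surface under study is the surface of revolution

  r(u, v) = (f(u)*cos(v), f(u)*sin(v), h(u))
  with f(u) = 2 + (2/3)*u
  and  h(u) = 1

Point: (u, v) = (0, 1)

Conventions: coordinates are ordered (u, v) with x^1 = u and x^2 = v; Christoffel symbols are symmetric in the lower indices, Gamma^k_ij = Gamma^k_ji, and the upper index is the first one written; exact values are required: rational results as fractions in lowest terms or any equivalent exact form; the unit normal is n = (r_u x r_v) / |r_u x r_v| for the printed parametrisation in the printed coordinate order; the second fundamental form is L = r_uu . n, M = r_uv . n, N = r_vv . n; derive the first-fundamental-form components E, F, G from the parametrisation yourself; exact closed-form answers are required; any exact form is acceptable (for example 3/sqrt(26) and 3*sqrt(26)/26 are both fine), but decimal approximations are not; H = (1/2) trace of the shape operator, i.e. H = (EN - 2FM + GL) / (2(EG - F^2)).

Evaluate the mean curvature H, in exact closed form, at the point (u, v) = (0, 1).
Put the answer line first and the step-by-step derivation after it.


Answer: H = 0

f = 2, f' = 2/3, f'' = 0, h' = 0, h'' = 0
E = 4/9, F = 0, G = 4; answer radicand W^2 = 4/9
unnormalised second-form numerators: l = 0, m = 0, n = 0; L = l/sqrt(4/9), and similarly M = m/sqrt(W^2), N = n/sqrt(W^2)
H = (E*n - 2*F*m + G*l) / (2*(EG - F^2)*sqrt(W^2)); E*n - 2*F*m + G*l = 0, EG - F^2 = 16/9, so H = (0)/sqrt(4/9)


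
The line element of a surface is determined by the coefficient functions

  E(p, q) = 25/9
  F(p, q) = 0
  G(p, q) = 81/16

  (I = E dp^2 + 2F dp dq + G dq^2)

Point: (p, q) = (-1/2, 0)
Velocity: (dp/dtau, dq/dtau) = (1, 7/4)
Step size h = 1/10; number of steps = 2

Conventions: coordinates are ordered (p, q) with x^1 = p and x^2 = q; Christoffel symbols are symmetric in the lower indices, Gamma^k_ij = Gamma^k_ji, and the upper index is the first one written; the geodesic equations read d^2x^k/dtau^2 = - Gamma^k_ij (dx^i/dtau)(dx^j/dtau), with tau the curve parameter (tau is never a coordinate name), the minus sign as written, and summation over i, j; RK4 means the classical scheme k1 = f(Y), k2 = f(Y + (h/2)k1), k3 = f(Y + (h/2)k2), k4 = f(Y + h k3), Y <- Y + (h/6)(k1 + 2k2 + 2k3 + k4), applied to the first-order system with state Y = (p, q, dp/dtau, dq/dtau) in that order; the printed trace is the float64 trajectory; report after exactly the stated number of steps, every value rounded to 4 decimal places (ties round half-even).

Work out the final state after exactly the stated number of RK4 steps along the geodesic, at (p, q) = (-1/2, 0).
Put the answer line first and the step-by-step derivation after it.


Answer: p = -0.3000, q = 0.3500, dp/dtau = 1.0000, dq/dtau = 1.7500

f(Y) = (dp/dtau, dq/dtau, -Gamma^p_ij Y'^i Y'^j, -Gamma^q_ij Y'^i Y'^j) with the Gammas evaluated at the stage position; h = 0.100000; intermediate values shown to 6 dp
step 0: p = -0.5000, q = 0.0000, dp/dtau = 1.0000, dq/dtau = 1.7500
step 1:
  k1: at (p, q) = (-0.500000, 0.000000), (dp/dtau, dq/dtau) = (1.000000, 1.750000); Gamma_ppp = 0.000000, Gamma_ppq = 0.000000, Gamma_pqq = 0.000000, Gamma_qpp = 0.000000, Gamma_qpq = 0.000000, Gamma_qqq = 0.000000; k1 = (1.000000, 1.750000, 0.000000, 0.000000)
  k2: at (p, q) = (-0.450000, 0.087500), (dp/dtau, dq/dtau) = (1.000000, 1.750000); Gamma_ppp = 0.000000, Gamma_ppq = 0.000000, Gamma_pqq = 0.000000, Gamma_qpp = 0.000000, Gamma_qpq = 0.000000, Gamma_qqq = 0.000000; k2 = (1.000000, 1.750000, 0.000000, 0.000000)
  k3: at (p, q) = (-0.450000, 0.087500), (dp/dtau, dq/dtau) = (1.000000, 1.750000); Gamma_ppp = 0.000000, Gamma_ppq = 0.000000, Gamma_pqq = 0.000000, Gamma_qpp = 0.000000, Gamma_qpq = 0.000000, Gamma_qqq = 0.000000; k3 = (1.000000, 1.750000, 0.000000, 0.000000)
  k4: at (p, q) = (-0.400000, 0.175000), (dp/dtau, dq/dtau) = (1.000000, 1.750000); Gamma_ppp = 0.000000, Gamma_ppq = 0.000000, Gamma_pqq = 0.000000, Gamma_qpp = 0.000000, Gamma_qpq = 0.000000, Gamma_qqq = 0.000000; k4 = (1.000000, 1.750000, 0.000000, 0.000000)
  Y <- Y + (h/6)(k1 + 2k2 + 2k3 + k4): p = -0.4000, q = 0.1750, dp/dtau = 1.0000, dq/dtau = 1.7500
step 2:
  k1: at (p, q) = (-0.400000, 0.175000), (dp/dtau, dq/dtau) = (1.000000, 1.750000); Gamma_ppp = 0.000000, Gamma_ppq = 0.000000, Gamma_pqq = 0.000000, Gamma_qpp = 0.000000, Gamma_qpq = 0.000000, Gamma_qqq = 0.000000; k1 = (1.000000, 1.750000, 0.000000, 0.000000)
  k2: at (p, q) = (-0.350000, 0.262500), (dp/dtau, dq/dtau) = (1.000000, 1.750000); Gamma_ppp = 0.000000, Gamma_ppq = 0.000000, Gamma_pqq = 0.000000, Gamma_qpp = 0.000000, Gamma_qpq = 0.000000, Gamma_qqq = 0.000000; k2 = (1.000000, 1.750000, 0.000000, 0.000000)
  k3: at (p, q) = (-0.350000, 0.262500), (dp/dtau, dq/dtau) = (1.000000, 1.750000); Gamma_ppp = 0.000000, Gamma_ppq = 0.000000, Gamma_pqq = 0.000000, Gamma_qpp = 0.000000, Gamma_qpq = 0.000000, Gamma_qqq = 0.000000; k3 = (1.000000, 1.750000, 0.000000, 0.000000)
  k4: at (p, q) = (-0.300000, 0.350000), (dp/dtau, dq/dtau) = (1.000000, 1.750000); Gamma_ppp = 0.000000, Gamma_ppq = 0.000000, Gamma_pqq = 0.000000, Gamma_qpp = 0.000000, Gamma_qpq = 0.000000, Gamma_qqq = 0.000000; k4 = (1.000000, 1.750000, 0.000000, 0.000000)
  Y <- Y + (h/6)(k1 + 2k2 + 2k3 + k4): p = -0.3000, q = 0.3500, dp/dtau = 1.0000, dq/dtau = 1.7500


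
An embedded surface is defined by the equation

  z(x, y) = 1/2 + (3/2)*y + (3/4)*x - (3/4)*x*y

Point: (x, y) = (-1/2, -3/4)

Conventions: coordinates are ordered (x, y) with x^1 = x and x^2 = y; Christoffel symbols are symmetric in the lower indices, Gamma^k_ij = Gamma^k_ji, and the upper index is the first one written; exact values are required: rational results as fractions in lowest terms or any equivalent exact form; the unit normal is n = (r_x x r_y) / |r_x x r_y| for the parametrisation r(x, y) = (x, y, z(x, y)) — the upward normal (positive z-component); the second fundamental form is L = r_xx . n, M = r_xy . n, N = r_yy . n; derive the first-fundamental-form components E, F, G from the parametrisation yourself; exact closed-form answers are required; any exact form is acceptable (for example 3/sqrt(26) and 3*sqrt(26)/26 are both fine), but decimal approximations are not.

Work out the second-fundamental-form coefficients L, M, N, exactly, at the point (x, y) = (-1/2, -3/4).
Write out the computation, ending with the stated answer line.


z_x = 21/16, z_y = 15/8, z_xx = 0, z_xy = -3/4, z_yy = 0
E = 697/256, F = 315/128, G = 289/64; answer radicand W^2 = 1597/256
unnormalised second-form numerators: l = 0, m = -3/4, n = 0; L = l/sqrt(1597/256), and similarly M = m/sqrt(W^2), N = n/sqrt(W^2)

Answer: L = 0, M = -12*sqrt(1597)/1597, N = 0


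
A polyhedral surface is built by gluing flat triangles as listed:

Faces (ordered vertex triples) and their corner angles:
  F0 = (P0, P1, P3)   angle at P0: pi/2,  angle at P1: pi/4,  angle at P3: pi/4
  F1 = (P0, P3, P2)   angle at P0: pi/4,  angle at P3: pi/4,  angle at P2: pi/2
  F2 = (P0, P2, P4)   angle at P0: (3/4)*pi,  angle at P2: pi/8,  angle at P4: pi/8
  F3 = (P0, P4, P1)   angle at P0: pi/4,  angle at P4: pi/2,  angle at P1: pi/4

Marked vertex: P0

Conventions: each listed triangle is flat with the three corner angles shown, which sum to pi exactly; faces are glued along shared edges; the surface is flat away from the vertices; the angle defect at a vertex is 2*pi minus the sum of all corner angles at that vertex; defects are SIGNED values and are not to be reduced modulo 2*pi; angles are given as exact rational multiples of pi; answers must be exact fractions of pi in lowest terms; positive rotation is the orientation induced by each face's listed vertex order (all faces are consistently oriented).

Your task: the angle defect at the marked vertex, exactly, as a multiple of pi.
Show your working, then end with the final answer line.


Sum of corner angles at P0: (7/4)*pi
defect = 2*pi - (7/4)*pi

Answer: defect(P0) = pi/4


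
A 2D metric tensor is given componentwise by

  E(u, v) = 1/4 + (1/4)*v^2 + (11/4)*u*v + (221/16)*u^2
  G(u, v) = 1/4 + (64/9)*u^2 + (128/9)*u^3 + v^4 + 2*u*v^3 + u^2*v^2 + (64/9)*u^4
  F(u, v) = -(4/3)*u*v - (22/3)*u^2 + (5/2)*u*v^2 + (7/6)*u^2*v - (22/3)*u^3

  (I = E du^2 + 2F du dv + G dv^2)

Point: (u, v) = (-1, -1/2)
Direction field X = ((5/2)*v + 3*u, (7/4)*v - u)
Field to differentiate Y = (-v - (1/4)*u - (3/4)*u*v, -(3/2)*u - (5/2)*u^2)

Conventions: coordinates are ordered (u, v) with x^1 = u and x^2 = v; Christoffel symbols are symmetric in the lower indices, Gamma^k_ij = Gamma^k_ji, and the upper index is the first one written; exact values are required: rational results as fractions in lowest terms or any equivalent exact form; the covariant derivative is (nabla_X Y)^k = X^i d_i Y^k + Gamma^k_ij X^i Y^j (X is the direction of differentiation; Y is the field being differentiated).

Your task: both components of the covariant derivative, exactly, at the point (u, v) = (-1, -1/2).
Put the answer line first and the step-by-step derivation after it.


Answer: (nabla_X Y)^u = 62681/37184, (nabla_X Y)^v = -22399/4648

E = 31/2, F = -15/8, G = 13/16 at the point
E_u = -29, E_v = -3, F_u = -39/8, F_v = 5, G_u = -3/4, G_v = -3
EG - F^2 = 581/64;  g^inv = (64/581) * [[13/16, 15/8], [15/8, 31/2]]
first-kind symbols [ij,l] = (1/2)(d_i g_jl + d_j g_il - d_l g_ij): [uu,u] = E_u/2 = -29/2, [uu,v] = F_u - E_v/2 = -27/8, [uv,u] = E_v/2 = -3/2, [uv,v] = G_u/2 = -3/8, [vv,u] = F_v - G_u/2 = 43/8, [vv,v] = G_v/2 = -3/2
Gamma^u_ij = (G*[ij,u] - F*[ij,v])/(EG - F^2), Gamma^v_ij = (E*[ij,v] - F*[ij,u])/(EG - F^2)
Gamma_uuu = -1159/581, Gamma_uuv = -123/581, Gamma_uvv = 199/1162, Gamma_vuu = -5088/581, Gamma_vuv = -552/581, Gamma_vvv = -843/581
X = (-17/4, 1/8), Y = (3/8, -1) at the point


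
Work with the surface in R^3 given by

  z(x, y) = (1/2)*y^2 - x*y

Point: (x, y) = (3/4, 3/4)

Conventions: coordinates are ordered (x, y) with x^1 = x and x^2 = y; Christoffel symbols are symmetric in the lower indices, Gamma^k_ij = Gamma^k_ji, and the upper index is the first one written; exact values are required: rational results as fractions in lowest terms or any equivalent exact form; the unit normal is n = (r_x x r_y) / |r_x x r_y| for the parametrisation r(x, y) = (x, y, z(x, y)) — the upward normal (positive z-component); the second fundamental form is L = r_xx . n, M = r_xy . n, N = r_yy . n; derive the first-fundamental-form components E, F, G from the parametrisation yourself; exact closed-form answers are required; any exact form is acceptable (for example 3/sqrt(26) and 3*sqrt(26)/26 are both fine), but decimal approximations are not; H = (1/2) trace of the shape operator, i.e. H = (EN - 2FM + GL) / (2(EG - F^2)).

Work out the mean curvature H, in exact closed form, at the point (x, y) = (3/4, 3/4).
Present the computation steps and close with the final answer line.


z_x = -3/4, z_y = 0, z_xx = 0, z_xy = -1, z_yy = 1
E = 25/16, F = 0, G = 1; answer radicand W^2 = 25/16
unnormalised second-form numerators: l = 0, m = -1, n = 1; L = l/sqrt(25/16), and similarly M = m/sqrt(W^2), N = n/sqrt(W^2)
H = (E*n - 2*F*m + G*l) / (2*(EG - F^2)*sqrt(W^2)); E*n - 2*F*m + G*l = 25/16, EG - F^2 = 25/16, so H = (1/2)/sqrt(25/16)

Answer: H = 2/5


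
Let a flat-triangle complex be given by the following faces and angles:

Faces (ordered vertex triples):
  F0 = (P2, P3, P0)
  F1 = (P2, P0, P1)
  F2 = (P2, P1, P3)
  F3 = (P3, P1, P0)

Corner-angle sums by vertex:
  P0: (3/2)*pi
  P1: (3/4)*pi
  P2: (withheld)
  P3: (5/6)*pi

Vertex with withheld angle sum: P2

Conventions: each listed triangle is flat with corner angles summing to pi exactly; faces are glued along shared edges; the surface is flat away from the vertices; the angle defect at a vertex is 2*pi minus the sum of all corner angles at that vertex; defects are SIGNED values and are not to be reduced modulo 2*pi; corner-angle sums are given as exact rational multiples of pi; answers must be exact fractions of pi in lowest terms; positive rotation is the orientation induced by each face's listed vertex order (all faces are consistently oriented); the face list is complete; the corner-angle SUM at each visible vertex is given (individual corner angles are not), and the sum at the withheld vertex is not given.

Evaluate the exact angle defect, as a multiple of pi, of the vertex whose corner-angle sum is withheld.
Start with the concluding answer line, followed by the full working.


Answer: defect(P2) = (13/12)*pi

V = 4, E = 6, F = 4; chi = V - E + F = 2
Gauss-Bonnet: total defect = 2*pi*chi = 4*pi; visible defects sum to (35/12)*pi


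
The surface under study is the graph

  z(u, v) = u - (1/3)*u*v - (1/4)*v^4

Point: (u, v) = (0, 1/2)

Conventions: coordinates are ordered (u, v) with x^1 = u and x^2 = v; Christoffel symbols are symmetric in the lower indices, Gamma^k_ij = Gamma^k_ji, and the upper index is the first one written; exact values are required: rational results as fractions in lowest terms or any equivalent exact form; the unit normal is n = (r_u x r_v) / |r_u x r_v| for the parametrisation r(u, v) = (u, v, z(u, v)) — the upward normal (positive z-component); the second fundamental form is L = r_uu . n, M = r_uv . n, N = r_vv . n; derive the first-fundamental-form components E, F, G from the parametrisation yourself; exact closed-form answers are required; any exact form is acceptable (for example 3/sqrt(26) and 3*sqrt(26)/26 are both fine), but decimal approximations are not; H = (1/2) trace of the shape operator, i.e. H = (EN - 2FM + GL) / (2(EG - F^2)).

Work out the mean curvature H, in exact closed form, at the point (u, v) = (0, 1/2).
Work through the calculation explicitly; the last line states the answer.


z_u = 5/6, z_v = -1/8, z_uu = 0, z_uv = -1/3, z_vv = -3/4
E = 61/36, F = -5/48, G = 65/64; answer radicand W^2 = 985/576
unnormalised second-form numerators: l = 0, m = -1/3, n = -3/4; L = l/sqrt(985/576), and similarly M = m/sqrt(W^2), N = n/sqrt(W^2)
H = (E*n - 2*F*m + G*l) / (2*(EG - F^2)*sqrt(W^2)); E*n - 2*F*m + G*l = -193/144, EG - F^2 = 985/576, so H = (-386/985)/sqrt(985/576)

Answer: H = -9264*sqrt(985)/970225


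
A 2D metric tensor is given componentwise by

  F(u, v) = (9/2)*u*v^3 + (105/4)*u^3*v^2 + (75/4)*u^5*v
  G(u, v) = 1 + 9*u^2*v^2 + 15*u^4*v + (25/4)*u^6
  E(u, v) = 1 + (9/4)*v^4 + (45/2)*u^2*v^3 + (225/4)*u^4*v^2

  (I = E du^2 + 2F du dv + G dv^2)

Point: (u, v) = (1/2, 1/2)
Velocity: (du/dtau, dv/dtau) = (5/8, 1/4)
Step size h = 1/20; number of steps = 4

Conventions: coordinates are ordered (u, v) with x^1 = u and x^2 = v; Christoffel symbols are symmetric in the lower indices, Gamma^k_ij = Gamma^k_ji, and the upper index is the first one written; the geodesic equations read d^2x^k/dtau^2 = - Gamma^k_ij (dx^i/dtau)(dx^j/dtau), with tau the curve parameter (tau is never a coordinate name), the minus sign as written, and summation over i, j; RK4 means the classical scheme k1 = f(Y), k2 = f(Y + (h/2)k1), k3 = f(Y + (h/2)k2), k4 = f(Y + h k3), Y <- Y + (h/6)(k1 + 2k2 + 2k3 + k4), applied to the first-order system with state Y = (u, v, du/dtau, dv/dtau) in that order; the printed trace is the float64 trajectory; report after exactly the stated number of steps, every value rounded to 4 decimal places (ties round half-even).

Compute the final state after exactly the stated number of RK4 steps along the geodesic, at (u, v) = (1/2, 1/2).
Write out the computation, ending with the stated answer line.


f(Y) = (du/dtau, dv/dtau, -Gamma^u_ij Y'^i Y'^j, -Gamma^v_ij Y'^i Y'^j) with the Gammas evaluated at the stage position; h = 0.050000; intermediate values shown to 6 dp
step 0: u = 0.5000, v = 0.5000, du/dtau = 0.6250, dv/dtau = 0.2500
step 1:
  k1: at (u, v) = (0.500000, 0.500000), (du/dtau, dv/dtau) = (0.625000, 0.250000); Gamma_uuu = 1.277890, Gamma_uuv = 1.150101, Gamma_uvv = 0.511156, Gamma_vuu = 1.034483, Gamma_vuv = 0.931034, Gamma_vvv = 0.413793; k1 = (0.625000, 0.250000, -0.890530, -0.720905)
  k2: at (u, v) = (0.515625, 0.506250), (du/dtau, dv/dtau) = (0.602737, 0.231977); Gamma_uuu = 1.296266, Gamma_uuv = 1.162929, Gamma_uvv = 0.512105, Gamma_vuu = 1.046966, Gamma_vuv = 0.939273, Gamma_vvv = 0.413616; k2 = (0.602737, 0.231977, -0.823685, -0.665273)
  k3: at (u, v) = (0.515068, 0.505799), (du/dtau, dv/dtau) = (0.604408, 0.233368); Gamma_uuu = 1.295278, Gamma_uuv = 1.162461, Gamma_uvv = 0.512171, Gamma_vuu = 1.046528, Gamma_vuv = 0.939217, Gamma_vvv = 0.413811; k3 = (0.604408, 0.233368, -0.828999, -0.669795)
  k4: at (u, v) = (0.530220, 0.511668), (du/dtau, dv/dtau) = (0.583550, 0.216510); Gamma_uuu = 1.309413, Gamma_uuv = 1.172357, Gamma_uvv = 0.511821, Gamma_vuu = 1.055805, Gamma_vuv = 0.945294, Gamma_vvv = 0.412691; k4 = (0.583550, 0.216510, -0.766129, -0.617745)
  Y <- Y + (h/6)(k1 + 2k2 + 2k3 + k4): u = 0.5302, v = 0.5116, du/dtau = 0.5836, dv/dtau = 0.2166
step 2:
  k1: at (u, v) = (0.530190, 0.511643), (du/dtau, dv/dtau) = (0.583650, 0.216593); Gamma_uuu = 1.309366, Gamma_uuv = 1.172338, Gamma_uvv = 0.511827, Gamma_vuu = 1.055787, Gamma_vuv = 0.945297, Gamma_vvv = 0.412704; k1 = (0.583650, 0.216593, -0.766444, -0.618011)
  k2: at (u, v) = (0.544782, 0.517058), (du/dtau, dv/dtau) = (0.564489, 0.201143); Gamma_uuu = 1.319605, Gamma_uuv = 1.179633, Gamma_uvv = 0.510428, Gamma_vuu = 1.062236, Gamma_vuv = 0.949563, Gamma_vvv = 0.410877; k2 = (0.564489, 0.201143, -0.709018, -0.570735)
  k3: at (u, v) = (0.544303, 0.516672), (du/dtau, dv/dtau) = (0.565924, 0.202325); Gamma_uuu = 1.318986, Gamma_uuv = 1.179413, Gamma_uvv = 0.510570, Gamma_vuu = 1.062046, Gamma_vuv = 0.949662, Gamma_vvv = 0.411110; k3 = (0.565924, 0.202325, -0.713420, -0.574445)
  k4: at (u, v) = (0.558487, 0.521760), (du/dtau, dv/dtau) = (0.547979, 0.187871); Gamma_uuu = 1.326204, Gamma_uuv = 1.184706, Gamma_uvv = 0.508358, Gamma_vuu = 1.066299, Gamma_vuv = 0.952531, Gamma_vvv = 0.408732; k4 = (0.547979, 0.187871, -0.660106, -0.530741)
  Y <- Y + (h/6)(k1 + 2k2 + 2k3 + k4): u = 0.5585, v = 0.5217, du/dtau = 0.5481, dv/dtau = 0.1879
step 3:
  k1: at (u, v) = (0.558461, 0.521738), (du/dtau, dv/dtau) = (0.548055, 0.187934); Gamma_uuu = 1.326175, Gamma_uuv = 1.184698, Gamma_uvv = 0.508368, Gamma_vuu = 1.066293, Gamma_vuv = 0.952540, Gamma_vvv = 0.408746; k1 = (0.548055, 0.187934, -0.660334, -0.530932)
  k2: at (u, v) = (0.572162, 0.526437), (du/dtau, dv/dtau) = (0.531546, 0.174661); Gamma_uuu = 1.330652, Gamma_uuv = 1.188246, Gamma_uvv = 0.505532, Gamma_vuu = 1.068645, Gamma_vuv = 0.954279, Gamma_vvv = 0.405992; k2 = (0.531546, 0.174661, -0.612021, -0.491513)
  k3: at (u, v) = (0.571749, 0.526105), (du/dtau, dv/dtau) = (0.532754, 0.175646); Gamma_uuu = 1.330274, Gamma_uuv = 1.188179, Gamma_uvv = 0.505707, Gamma_vuu = 1.068605, Gamma_vuv = 0.954460, Gamma_vvv = 0.406233; k3 = (0.532754, 0.175646, -0.615540, -0.494462)
  k4: at (u, v) = (0.585098, 0.530521), (du/dtau, dv/dtau) = (0.517278, 0.163211); Gamma_uuu = 1.332612, Gamma_uuv = 1.190370, Gamma_uvv = 0.502379, Gamma_vuu = 1.069468, Gamma_vuv = 0.955313, Gamma_vvv = 0.403177; k4 = (0.517278, 0.163211, -0.570952, -0.458209)
  Y <- Y + (h/6)(k1 + 2k2 + 2k3 + k4): u = 0.5851, v = 0.5305, du/dtau = 0.5173, dv/dtau = 0.1633
step 4:
  k1: at (u, v) = (0.585077, 0.530503), (du/dtau, dv/dtau) = (0.517334, 0.163258); Gamma_uuu = 1.332595, Gamma_uuv = 1.190369, Gamma_uvv = 0.502389, Gamma_vuu = 1.069468, Gamma_vuv = 0.955325, Gamma_vvv = 0.403190; k1 = (0.517334, 0.163258, -0.571115, -0.458346)
  k2: at (u, v) = (0.598010, 0.534584), (du/dtau, dv/dtau) = (0.503057, 0.151800); Gamma_uuu = 1.333010, Gamma_uuv = 1.191398, Gamma_uvv = 0.498709, Gamma_vuu = 1.069066, Gamma_vuv = 0.955494, Gamma_vvv = 0.399961; k2 = (0.503057, 0.151800, -0.530791, -0.425691)
  k3: at (u, v) = (0.597653, 0.534298), (du/dtau, dv/dtau) = (0.504065, 0.152616); Gamma_uuu = 1.332789, Gamma_uuv = 1.191421, Gamma_uvv = 0.498893, Gamma_vuu = 1.069113, Gamma_vuv = 0.955713, Gamma_vvv = 0.400193; k3 = (0.504065, 0.152616, -0.533565, -0.428006)
  k4: at (u, v) = (0.610280, 0.538134), (du/dtau, dv/dtau) = (0.490656, 0.141858); Gamma_uuu = 1.331691, Gamma_uuv = 1.191533, Gamma_uvv = 0.494929, Gamma_vuu = 1.067707, Gamma_vuv = 0.955333, Gamma_vvv = 0.396818; k4 = (0.490656, 0.141858, -0.496426, -0.398018)
  Y <- Y + (h/6)(k1 + 2k2 + 2k3 + k4): u = 0.6103, v = 0.5381, du/dtau = 0.4907, dv/dtau = 0.1419

Answer: u = 0.6103, v = 0.5381, du/dtau = 0.4907, dv/dtau = 0.1419


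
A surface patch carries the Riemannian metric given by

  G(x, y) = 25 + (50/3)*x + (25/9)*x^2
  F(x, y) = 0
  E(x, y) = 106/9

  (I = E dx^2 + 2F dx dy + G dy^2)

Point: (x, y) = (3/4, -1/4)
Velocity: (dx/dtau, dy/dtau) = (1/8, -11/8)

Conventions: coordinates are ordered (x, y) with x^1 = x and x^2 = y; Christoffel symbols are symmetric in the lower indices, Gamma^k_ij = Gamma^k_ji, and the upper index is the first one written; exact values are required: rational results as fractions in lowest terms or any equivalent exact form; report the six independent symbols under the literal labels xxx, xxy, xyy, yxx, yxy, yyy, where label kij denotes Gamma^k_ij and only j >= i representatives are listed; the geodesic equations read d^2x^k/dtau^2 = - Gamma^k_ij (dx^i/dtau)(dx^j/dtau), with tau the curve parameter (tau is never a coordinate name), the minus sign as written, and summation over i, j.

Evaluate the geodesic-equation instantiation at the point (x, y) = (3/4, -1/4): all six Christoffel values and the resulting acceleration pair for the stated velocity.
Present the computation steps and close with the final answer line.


E = 106/9, F = 0, G = 625/16 at the point
E_x = 0, E_y = 0, F_x = 0, F_y = 0, G_x = 125/6, G_y = 0
EG - F^2 = 33125/72;  g^inv = (72/33125) * [[625/16, 0], [0, 106/9]]
first-kind symbols [ij,l] = (1/2)(d_i g_jl + d_j g_il - d_l g_ij): [xx,x] = E_x/2 = 0, [xx,y] = F_x - E_y/2 = 0, [xy,x] = E_y/2 = 0, [xy,y] = G_x/2 = 125/12, [yy,x] = F_y - G_x/2 = -125/12, [yy,y] = G_y/2 = 0
Gamma^x_ij = (G*[ij,x] - F*[ij,y])/(EG - F^2), Gamma^y_ij = (E*[ij,y] - F*[ij,x])/(EG - F^2)
Gamma_xxx = 0, Gamma_xxy = 0, Gamma_xyy = -375/424, Gamma_yxx = 0, Gamma_yxy = 4/15, Gamma_yyy = 0
d^2x/dtau^2 = -(Gamma_xxx*(1/8)^2 + 2*Gamma_xxy*(1/8)*(-11/8) + Gamma_xyy*(-11/8)^2) = 45375/27136
d^2y/dtau^2 = -(Gamma_yxx*(1/8)^2 + 2*Gamma_yxy*(1/8)*(-11/8) + Gamma_yyy*(-11/8)^2) = 11/120

Answer: Gamma_xxx = 0, Gamma_xxy = 0, Gamma_xyy = -375/424, Gamma_yxx = 0, Gamma_yxy = 4/15, Gamma_yyy = 0; accelerations (d^2x/dtau^2, d^2y/dtau^2) = (45375/27136, 11/120)


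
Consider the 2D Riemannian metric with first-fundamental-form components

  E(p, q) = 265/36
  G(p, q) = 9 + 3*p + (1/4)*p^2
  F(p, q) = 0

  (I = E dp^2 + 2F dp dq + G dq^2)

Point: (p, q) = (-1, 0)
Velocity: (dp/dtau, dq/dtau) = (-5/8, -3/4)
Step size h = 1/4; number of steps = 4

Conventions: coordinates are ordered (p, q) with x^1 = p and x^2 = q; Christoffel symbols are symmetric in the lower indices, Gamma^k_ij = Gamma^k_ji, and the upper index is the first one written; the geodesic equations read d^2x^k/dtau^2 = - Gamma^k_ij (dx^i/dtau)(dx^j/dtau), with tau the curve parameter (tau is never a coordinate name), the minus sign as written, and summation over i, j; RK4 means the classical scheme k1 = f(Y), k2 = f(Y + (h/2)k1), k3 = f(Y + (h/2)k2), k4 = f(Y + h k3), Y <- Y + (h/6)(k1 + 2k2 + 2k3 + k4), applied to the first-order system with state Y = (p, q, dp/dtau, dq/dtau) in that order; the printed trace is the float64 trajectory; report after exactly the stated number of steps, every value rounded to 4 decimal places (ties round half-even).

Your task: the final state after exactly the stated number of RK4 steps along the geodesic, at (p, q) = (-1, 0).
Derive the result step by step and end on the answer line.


f(Y) = (dp/dtau, dq/dtau, -Gamma^p_ij Y'^i Y'^j, -Gamma^q_ij Y'^i Y'^j) with the Gammas evaluated at the stage position; h = 0.250000; intermediate values shown to 6 dp
step 0: p = -1.0000, q = 0.0000, dp/dtau = -0.6250, dq/dtau = -0.7500
step 1:
  k1: at (p, q) = (-1.000000, 0.000000), (dp/dtau, dq/dtau) = (-0.625000, -0.750000); Gamma_ppp = 0.000000, Gamma_ppq = 0.000000, Gamma_pqq = -0.169811, Gamma_qpp = 0.000000, Gamma_qpq = 0.200000, Gamma_qqq = 0.000000; k1 = (-0.625000, -0.750000, 0.095519, -0.187500)
  k2: at (p, q) = (-1.078125, -0.093750), (dp/dtau, dq/dtau) = (-0.613060, -0.773438); Gamma_ppp = 0.000000, Gamma_ppq = 0.000000, Gamma_pqq = -0.167158, Gamma_qpp = 0.000000, Gamma_qpq = 0.203175, Gamma_qqq = 0.000000; k2 = (-0.613060, -0.773438, 0.099995, -0.192676)
  k3: at (p, q) = (-1.076633, -0.096680), (dp/dtau, dq/dtau) = (-0.612501, -0.774085); Gamma_ppp = 0.000000, Gamma_ppq = 0.000000, Gamma_pqq = -0.167209, Gamma_qpp = 0.000000, Gamma_qpq = 0.203113, Gamma_qqq = 0.000000; k3 = (-0.612501, -0.774085, 0.100193, -0.192603)
  k4: at (p, q) = (-1.153125, -0.193521), (dp/dtau, dq/dtau) = (-0.599952, -0.798151); Gamma_ppp = 0.000000, Gamma_ppq = 0.000000, Gamma_pqq = -0.164611, Gamma_qpp = 0.000000, Gamma_qpq = 0.206319, Gamma_qqq = 0.000000; k4 = (-0.599952, -0.798151, 0.104864, -0.197592)
  Y <- Y + (h/6)(k1 + 2k2 + 2k3 + k4): p = -1.1532, q = -0.1935, dp/dtau = -0.6000, dq/dtau = -0.7982
step 2:
  k1: at (p, q) = (-1.153170, -0.193466), (dp/dtau, dq/dtau) = (-0.599968, -0.798152); Gamma_ppp = 0.000000, Gamma_ppq = 0.000000, Gamma_pqq = -0.164609, Gamma_qpp = 0.000000, Gamma_qpq = 0.206320, Gamma_qqq = 0.000000; k1 = (-0.599968, -0.798152, 0.104864, -0.197600)
  k2: at (p, q) = (-1.228166, -0.293235), (dp/dtau, dq/dtau) = (-0.586860, -0.822852); Gamma_ppp = 0.000000, Gamma_ppq = 0.000000, Gamma_pqq = -0.162062, Gamma_qpp = 0.000000, Gamma_qpq = 0.209563, Gamma_qqq = 0.000000; k2 = (-0.586860, -0.822852, 0.109730, -0.202396)
  k3: at (p, q) = (-1.226527, -0.296323), (dp/dtau, dq/dtau) = (-0.586252, -0.823452); Gamma_ppp = 0.000000, Gamma_ppq = 0.000000, Gamma_pqq = -0.162118, Gamma_qpp = 0.000000, Gamma_qpq = 0.209491, Gamma_qqq = 0.000000; k3 = (-0.586252, -0.823452, 0.109928, -0.202264)
  k4: at (p, q) = (-1.299733, -0.399329), (dp/dtau, dq/dtau) = (-0.572486, -0.848718); Gamma_ppp = 0.000000, Gamma_ppq = 0.000000, Gamma_pqq = -0.159632, Gamma_qpp = 0.000000, Gamma_qpq = 0.212754, Gamma_qqq = 0.000000; k4 = (-0.572486, -0.848718, 0.114986, -0.206746)
  Y <- Y + (h/6)(k1 + 2k2 + 2k3 + k4): p = -1.2998, q = -0.3993, dp/dtau = -0.5725, dq/dtau = -0.8487
step 3:
  k1: at (p, q) = (-1.299781, -0.399278), (dp/dtau, dq/dtau) = (-0.572503, -0.848721); Gamma_ppp = 0.000000, Gamma_ppq = 0.000000, Gamma_pqq = -0.159630, Gamma_qpp = 0.000000, Gamma_qpq = 0.212756, Gamma_qqq = 0.000000; k1 = (-0.572503, -0.848721, 0.114986, -0.206755)
  k2: at (p, q) = (-1.371344, -0.505368), (dp/dtau, dq/dtau) = (-0.558130, -0.874566); Gamma_ppp = 0.000000, Gamma_ppq = 0.000000, Gamma_pqq = -0.157200, Gamma_qpp = 0.000000, Gamma_qpq = 0.216045, Gamma_qqq = 0.000000; k2 = (-0.558130, -0.874566, 0.120237, -0.210913)
  k3: at (p, q) = (-1.369548, -0.508599), (dp/dtau, dq/dtau) = (-0.557474, -0.875086); Gamma_ppp = 0.000000, Gamma_ppq = 0.000000, Gamma_pqq = -0.157261, Gamma_qpp = 0.000000, Gamma_qpq = 0.215962, Gamma_qqq = 0.000000; k3 = (-0.557474, -0.875086, 0.120426, -0.210708)
  k4: at (p, q) = (-1.439150, -0.618049), (dp/dtau, dq/dtau) = (-0.542397, -0.901398); Gamma_ppp = 0.000000, Gamma_ppq = 0.000000, Gamma_pqq = -0.154897, Gamma_qpp = 0.000000, Gamma_qpq = 0.219257, Gamma_qqq = 0.000000; k4 = (-0.542397, -0.901398, 0.125857, -0.214397)
  Y <- Y + (h/6)(k1 + 2k2 + 2k3 + k4): p = -1.4392, q = -0.6180, dp/dtau = -0.5424, dq/dtau = -0.9014
step 4:
  k1: at (p, q) = (-1.439203, -0.618004), (dp/dtau, dq/dtau) = (-0.542413, -0.901404); Gamma_ppp = 0.000000, Gamma_ppq = 0.000000, Gamma_pqq = -0.154895, Gamma_qpp = 0.000000, Gamma_qpq = 0.219260, Gamma_qqq = 0.000000; k1 = (-0.542413, -0.901404, 0.125857, -0.214407)
  k2: at (p, q) = (-1.507004, -0.730679), (dp/dtau, dq/dtau) = (-0.526681, -0.928205); Gamma_ppp = 0.000000, Gamma_ppq = 0.000000, Gamma_pqq = -0.152592, Gamma_qpp = 0.000000, Gamma_qpq = 0.222569, Gamma_qqq = 0.000000; k2 = (-0.526681, -0.928205, 0.131468, -0.217613)
  k3: at (p, q) = (-1.505038, -0.734030), (dp/dtau, dq/dtau) = (-0.525979, -0.928606); Gamma_ppp = 0.000000, Gamma_ppq = 0.000000, Gamma_pqq = -0.152659, Gamma_qpp = 0.000000, Gamma_qpq = 0.222471, Gamma_qqq = 0.000000; k3 = (-0.525979, -0.928606, 0.131639, -0.217322)
  k4: at (p, q) = (-1.570697, -0.850155), (dp/dtau, dq/dtau) = (-0.509503, -0.955735); Gamma_ppp = 0.000000, Gamma_ppq = 0.000000, Gamma_pqq = -0.150429, Gamma_qpp = 0.000000, Gamma_qpq = 0.225769, Gamma_qqq = 0.000000; k4 = (-0.509503, -0.955735, 0.137406, -0.219877)
  Y <- Y + (h/6)(k1 + 2k2 + 2k3 + k4): p = -1.5708, q = -0.8501, dp/dtau = -0.5095, dq/dtau = -0.9557

Answer: p = -1.5708, q = -0.8501, dp/dtau = -0.5095, dq/dtau = -0.9557
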